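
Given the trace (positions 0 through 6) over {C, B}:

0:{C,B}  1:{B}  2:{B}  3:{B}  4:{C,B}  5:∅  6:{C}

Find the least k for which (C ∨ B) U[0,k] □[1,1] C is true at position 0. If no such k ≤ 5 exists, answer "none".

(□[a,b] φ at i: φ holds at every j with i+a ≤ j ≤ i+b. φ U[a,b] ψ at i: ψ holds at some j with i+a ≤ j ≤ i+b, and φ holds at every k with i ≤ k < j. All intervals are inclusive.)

3

Need earliest j ≥ 0 with □[1,1] C, and (C ∨ B) at every k in [0,j-1].
  j=0: rhs fails.
  j=1: rhs fails.
  j=2: rhs fails.
  j=3: rhs holds; lhs holds on [0,2]. k = 3.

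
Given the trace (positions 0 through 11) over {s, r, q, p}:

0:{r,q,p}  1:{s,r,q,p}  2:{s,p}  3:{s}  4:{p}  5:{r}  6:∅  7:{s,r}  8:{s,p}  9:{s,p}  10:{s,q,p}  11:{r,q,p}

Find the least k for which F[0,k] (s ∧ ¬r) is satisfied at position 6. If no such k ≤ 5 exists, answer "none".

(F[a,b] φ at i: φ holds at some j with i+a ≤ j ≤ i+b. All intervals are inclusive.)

2

Scan j = 6,7,… for (s ∧ ¬r):
  j=6: fails
  j=7: fails
  j=8: holds
First hit at j=8, so smallest k = 8-6 = 2.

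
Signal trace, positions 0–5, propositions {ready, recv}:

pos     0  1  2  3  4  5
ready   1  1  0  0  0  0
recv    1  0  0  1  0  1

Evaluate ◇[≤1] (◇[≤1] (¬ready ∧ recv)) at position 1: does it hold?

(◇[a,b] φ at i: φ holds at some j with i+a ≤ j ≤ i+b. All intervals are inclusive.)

Check ◇[≤1] (¬ready ∧ recv) at each j in [1,2]:
  j=1: fails (none in [1,2])
  j=2: holds (witness at 3)
Found at j=2 → formula holds.

True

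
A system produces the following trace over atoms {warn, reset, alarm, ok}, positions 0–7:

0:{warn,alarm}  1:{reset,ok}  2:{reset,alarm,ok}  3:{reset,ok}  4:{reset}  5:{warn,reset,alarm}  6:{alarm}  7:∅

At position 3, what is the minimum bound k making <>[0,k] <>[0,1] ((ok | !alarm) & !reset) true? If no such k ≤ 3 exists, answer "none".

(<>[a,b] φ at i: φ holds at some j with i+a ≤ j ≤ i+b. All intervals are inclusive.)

Scan j = 3,4,… for <>[0,1] ((ok | !alarm) & !reset):
  j=3: fails
  j=4: fails
  j=5: fails
  j=6: holds
First hit at j=6, so smallest k = 6-3 = 3.

3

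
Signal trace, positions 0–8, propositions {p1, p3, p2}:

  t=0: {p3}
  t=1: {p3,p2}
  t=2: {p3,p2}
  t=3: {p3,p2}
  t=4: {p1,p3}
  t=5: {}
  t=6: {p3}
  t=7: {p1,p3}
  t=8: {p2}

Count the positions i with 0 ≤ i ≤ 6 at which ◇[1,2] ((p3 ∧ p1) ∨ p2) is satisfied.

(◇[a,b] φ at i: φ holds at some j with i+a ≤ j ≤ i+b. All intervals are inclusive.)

6

Evaluate at each i in [0,6]:
  i=0: ✓ (witness j=1)
  i=1: ✓ (witness j=2)
  i=2: ✓ (witness j=3)
  i=3: ✓ (witness j=4)
  i=4: ✗ (none in [5,6])
  i=5: ✓ (witness j=7)
  i=6: ✓ (witness j=7)
Positions where it holds: {0, 1, 2, 3, 5, 6} → 6.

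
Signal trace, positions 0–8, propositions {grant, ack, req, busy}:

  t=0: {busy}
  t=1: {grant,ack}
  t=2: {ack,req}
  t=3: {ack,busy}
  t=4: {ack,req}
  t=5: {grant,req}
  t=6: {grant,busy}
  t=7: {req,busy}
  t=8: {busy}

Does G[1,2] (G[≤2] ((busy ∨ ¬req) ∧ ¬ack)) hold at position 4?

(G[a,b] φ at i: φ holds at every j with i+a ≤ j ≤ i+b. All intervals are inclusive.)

Does not hold

Check G[≤2] ((busy ∨ ¬req) ∧ ¬ack) at every j in [5,6]:
  j=5: fails at 5
  j=6: holds on [6,8]
Fails at j=5 → formula fails.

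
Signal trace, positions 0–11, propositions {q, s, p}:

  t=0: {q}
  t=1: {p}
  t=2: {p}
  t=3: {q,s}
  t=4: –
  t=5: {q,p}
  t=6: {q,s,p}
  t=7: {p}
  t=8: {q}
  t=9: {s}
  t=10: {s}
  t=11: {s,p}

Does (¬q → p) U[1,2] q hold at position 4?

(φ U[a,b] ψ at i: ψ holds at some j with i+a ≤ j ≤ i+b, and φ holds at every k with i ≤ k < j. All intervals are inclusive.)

No

Need some j in [5,6] with q, and (¬q → p) at every k in [4,j-1].
  j=5: q holds, but (¬q → p) fails at k=4 → not this j.
  j=6: q holds, but (¬q → p) fails at k=4 → not this j.
No j in the window works → until fails.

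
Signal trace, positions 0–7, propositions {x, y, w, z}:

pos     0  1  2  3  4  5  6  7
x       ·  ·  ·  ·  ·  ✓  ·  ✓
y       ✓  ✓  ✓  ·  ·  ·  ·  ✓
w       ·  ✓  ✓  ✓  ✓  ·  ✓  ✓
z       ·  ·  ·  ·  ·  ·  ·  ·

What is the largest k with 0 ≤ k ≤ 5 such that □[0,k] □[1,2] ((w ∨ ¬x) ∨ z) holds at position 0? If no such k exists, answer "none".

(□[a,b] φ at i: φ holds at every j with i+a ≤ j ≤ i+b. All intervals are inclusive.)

2

□[1,2] ((w ∨ ¬x) ∨ z) must hold from j=0 onward; find where it first fails.
  j=0: holds
  j=1: holds
  j=2: holds
  j=3: fails
Holds on [0,2], so largest k = 2.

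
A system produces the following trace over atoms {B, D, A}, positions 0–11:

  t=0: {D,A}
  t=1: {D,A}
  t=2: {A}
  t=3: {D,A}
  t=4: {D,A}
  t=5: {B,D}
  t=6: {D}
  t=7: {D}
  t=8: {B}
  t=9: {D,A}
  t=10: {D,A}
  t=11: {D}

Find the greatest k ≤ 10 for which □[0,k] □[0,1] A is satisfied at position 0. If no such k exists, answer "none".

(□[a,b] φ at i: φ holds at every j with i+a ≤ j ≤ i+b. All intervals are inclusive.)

3

□[0,1] A must hold from j=0 onward; find where it first fails.
  j=0: holds
  j=1: holds
  j=2: holds
  j=3: holds
  j=4: fails
Holds on [0,3], so largest k = 3.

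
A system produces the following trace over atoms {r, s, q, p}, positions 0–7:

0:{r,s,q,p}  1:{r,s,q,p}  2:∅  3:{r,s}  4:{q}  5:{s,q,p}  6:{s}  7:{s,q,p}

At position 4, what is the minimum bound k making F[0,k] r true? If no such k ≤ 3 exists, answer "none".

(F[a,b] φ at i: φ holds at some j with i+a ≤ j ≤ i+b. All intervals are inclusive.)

Scan j = 4,5,… for r:
  j=4: fails
  j=5: fails
  j=6: fails
  j=7: fails
No j in [4,7] satisfies it → none.

none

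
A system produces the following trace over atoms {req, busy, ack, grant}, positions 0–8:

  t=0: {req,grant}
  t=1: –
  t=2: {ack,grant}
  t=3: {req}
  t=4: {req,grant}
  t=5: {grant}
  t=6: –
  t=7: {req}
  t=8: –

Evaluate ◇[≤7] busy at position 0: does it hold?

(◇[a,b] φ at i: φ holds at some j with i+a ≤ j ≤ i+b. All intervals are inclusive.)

Check busy at each j in [0,7]:
  j=0: false
  j=1: false
  j=2: false
  j=3: false
  j=4: false
  j=5: false
  j=6: false
  j=7: false
No position in the window satisfies it → formula fails.

False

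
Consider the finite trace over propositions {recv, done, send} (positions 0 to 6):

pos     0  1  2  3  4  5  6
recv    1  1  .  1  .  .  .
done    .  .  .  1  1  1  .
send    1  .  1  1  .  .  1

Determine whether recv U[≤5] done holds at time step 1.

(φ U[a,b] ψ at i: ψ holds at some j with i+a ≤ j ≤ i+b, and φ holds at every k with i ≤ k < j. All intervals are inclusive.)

No

Need some j in [1,6] with done, and recv at every k in [1,j-1].
  j=1: done false.
  j=2: done false.
  j=3: done holds, but recv fails at k=2 → not this j.
  j=4: done holds, but recv fails at k=2 → not this j.
  j=5: done holds, but recv fails at k=2 → not this j.
  j=6: done false.
No j in the window works → until fails.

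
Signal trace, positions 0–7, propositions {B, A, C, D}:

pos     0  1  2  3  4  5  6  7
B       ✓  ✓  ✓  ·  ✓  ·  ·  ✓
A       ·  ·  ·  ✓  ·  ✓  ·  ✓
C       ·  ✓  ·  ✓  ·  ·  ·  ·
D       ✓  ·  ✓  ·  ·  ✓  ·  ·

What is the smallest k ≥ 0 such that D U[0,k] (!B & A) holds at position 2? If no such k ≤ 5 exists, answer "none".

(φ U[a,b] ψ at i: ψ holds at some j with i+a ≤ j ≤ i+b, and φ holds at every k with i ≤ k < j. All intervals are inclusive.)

1

Need earliest j ≥ 2 with (!B & A), and D at every k in [2,j-1].
  j=2: rhs fails.
  j=3: rhs holds; lhs holds on [2,2]. k = 1.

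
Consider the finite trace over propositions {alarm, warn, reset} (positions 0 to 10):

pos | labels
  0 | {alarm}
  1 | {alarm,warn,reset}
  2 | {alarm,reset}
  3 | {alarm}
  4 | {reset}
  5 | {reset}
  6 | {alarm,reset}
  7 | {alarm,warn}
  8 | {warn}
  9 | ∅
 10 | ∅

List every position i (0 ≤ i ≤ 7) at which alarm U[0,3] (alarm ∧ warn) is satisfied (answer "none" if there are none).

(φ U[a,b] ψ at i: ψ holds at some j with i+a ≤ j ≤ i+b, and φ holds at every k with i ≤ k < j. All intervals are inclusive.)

0, 1, 6, 7

Evaluate at each i in [0,7]:
  i=0: ✓ (rhs at j=1; lhs holds on [0,0])
  i=1: ✓ (rhs at j=1)
  i=2: ✗ (no rhs in [2,5])
  i=3: ✗ (no rhs in [3,6])
  i=4: ✗ (lhs fails at k=4 before rhs at j=7)
  i=5: ✗ (lhs fails at k=5 before rhs at j=7)
  i=6: ✓ (rhs at j=7; lhs holds on [6,6])
  i=7: ✓ (rhs at j=7)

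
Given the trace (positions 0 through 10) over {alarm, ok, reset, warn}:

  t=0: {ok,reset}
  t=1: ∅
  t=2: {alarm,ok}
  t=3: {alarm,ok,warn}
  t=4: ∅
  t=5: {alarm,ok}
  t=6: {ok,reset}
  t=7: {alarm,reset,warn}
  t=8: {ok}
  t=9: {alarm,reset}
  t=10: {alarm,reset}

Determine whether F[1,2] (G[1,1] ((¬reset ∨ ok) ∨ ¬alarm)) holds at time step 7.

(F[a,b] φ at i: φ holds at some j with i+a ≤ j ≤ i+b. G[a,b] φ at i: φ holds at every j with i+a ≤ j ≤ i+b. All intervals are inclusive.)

Does not hold

Check G[1,1] ((¬reset ∨ ok) ∨ ¬alarm) at each j in [8,9]:
  j=8: fails at 9
  j=9: fails at 10
No position in the window satisfies it → formula fails.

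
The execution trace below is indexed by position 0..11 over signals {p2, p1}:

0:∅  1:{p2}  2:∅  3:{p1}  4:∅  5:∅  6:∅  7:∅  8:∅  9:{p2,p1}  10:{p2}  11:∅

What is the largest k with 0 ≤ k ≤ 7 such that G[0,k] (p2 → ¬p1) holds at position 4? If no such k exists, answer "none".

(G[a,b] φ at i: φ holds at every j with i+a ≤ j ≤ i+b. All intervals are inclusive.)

4

(p2 → ¬p1) must hold from j=4 onward; find where it first fails.
  j=4: holds
  j=5: holds
  j=6: holds
  j=7: holds
  j=8: holds
  j=9: fails
Holds on [4,8], so largest k = 4.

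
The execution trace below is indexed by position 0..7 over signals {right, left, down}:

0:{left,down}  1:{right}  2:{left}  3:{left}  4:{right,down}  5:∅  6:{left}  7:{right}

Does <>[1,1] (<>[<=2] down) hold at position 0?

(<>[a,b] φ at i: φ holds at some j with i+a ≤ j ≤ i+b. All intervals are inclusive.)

Check <>[<=2] down at each j in [1,1]:
  j=1: fails (none in [1,3])
No position in the window satisfies it → formula fails.

False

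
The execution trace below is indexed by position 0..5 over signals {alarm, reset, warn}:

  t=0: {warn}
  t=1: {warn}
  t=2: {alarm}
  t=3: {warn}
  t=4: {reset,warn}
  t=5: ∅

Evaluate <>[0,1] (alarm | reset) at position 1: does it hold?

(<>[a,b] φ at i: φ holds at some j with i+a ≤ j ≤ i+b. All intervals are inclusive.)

Check (alarm | reset) at each j in [1,2]:
  j=1: false
  j=2: true
Found at j=2 → formula holds.

Holds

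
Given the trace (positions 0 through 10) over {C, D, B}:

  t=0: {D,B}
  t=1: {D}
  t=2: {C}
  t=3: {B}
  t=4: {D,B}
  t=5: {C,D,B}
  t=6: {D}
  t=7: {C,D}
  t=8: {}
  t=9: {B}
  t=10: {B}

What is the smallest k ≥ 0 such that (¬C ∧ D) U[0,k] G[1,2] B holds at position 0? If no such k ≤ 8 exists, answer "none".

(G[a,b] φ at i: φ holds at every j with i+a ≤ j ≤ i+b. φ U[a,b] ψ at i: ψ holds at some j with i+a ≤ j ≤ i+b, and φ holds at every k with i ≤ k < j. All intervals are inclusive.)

2

Need earliest j ≥ 0 with G[1,2] B, and (¬C ∧ D) at every k in [0,j-1].
  j=0: rhs fails.
  j=1: rhs fails.
  j=2: rhs holds; lhs holds on [0,1]. k = 2.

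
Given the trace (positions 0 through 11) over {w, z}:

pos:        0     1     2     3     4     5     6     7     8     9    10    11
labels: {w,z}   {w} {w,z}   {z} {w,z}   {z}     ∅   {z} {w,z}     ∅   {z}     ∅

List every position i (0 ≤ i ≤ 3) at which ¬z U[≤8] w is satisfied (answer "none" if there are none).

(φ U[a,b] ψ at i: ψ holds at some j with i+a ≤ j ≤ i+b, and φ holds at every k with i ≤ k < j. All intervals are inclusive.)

Evaluate at each i in [0,3]:
  i=0: ✓ (rhs at j=0)
  i=1: ✓ (rhs at j=1)
  i=2: ✓ (rhs at j=2)
  i=3: ✗ (lhs fails at k=3 before rhs at j=4)

0, 1, 2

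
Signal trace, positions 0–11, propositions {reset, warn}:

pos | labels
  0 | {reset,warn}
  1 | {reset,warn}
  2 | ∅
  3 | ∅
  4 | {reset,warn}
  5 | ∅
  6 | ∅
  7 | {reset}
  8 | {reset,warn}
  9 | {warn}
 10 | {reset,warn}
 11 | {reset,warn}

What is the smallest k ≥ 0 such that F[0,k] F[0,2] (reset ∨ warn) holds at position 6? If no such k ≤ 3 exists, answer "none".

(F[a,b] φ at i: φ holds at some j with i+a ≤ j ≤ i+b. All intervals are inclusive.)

Scan j = 6,7,… for F[0,2] (reset ∨ warn):
  j=6: holds
First hit at j=6, so smallest k = 6-6 = 0.

0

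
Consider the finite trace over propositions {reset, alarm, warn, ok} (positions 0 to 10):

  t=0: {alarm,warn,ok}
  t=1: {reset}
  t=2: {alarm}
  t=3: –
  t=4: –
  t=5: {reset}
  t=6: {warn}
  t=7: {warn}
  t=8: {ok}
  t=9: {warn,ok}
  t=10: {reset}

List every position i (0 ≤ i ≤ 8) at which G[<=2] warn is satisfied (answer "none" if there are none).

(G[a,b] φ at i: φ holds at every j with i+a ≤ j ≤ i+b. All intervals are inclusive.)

Evaluate at each i in [0,8]:
  i=0: ✗ (fails at j=1)
  i=1: ✗ (fails at j=1)
  i=2: ✗ (fails at j=2)
  i=3: ✗ (fails at j=3)
  i=4: ✗ (fails at j=4)
  i=5: ✗ (fails at j=5)
  i=6: ✗ (fails at j=8)
  i=7: ✗ (fails at j=8)
  i=8: ✗ (fails at j=8)

none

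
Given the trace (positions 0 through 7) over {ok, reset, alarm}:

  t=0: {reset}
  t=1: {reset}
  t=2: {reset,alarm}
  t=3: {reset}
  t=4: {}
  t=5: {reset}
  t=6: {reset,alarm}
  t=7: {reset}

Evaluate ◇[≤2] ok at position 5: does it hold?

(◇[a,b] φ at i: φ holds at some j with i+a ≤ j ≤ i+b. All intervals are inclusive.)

False

Check ok at each j in [5,7]:
  j=5: false
  j=6: false
  j=7: false
No position in the window satisfies it → formula fails.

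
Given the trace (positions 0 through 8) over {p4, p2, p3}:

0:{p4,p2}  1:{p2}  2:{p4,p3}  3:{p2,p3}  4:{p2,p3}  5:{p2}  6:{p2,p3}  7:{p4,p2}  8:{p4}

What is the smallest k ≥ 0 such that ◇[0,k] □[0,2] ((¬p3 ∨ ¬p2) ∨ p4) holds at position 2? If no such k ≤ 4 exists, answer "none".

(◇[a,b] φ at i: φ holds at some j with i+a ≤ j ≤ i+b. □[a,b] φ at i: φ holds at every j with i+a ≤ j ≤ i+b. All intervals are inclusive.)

Scan j = 2,3,… for □[0,2] ((¬p3 ∨ ¬p2) ∨ p4):
  j=2: fails
  j=3: fails
  j=4: fails
  j=5: fails
  j=6: fails
No j in [2,6] satisfies it → none.

none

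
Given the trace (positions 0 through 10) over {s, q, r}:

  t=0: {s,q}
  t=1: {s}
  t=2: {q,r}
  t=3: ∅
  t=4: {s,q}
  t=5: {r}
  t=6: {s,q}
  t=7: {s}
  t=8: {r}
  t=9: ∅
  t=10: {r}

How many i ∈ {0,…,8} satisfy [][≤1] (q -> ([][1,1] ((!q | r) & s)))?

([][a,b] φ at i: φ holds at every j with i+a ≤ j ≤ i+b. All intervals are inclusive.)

Evaluate at each i in [0,8]:
  i=0: ✓ (all of [0,1])
  i=1: ✗ (fails at j=2)
  i=2: ✗ (fails at j=2)
  i=3: ✗ (fails at j=4)
  i=4: ✗ (fails at j=4)
  i=5: ✓ (all of [5,6])
  i=6: ✓ (all of [6,7])
  i=7: ✓ (all of [7,8])
  i=8: ✓ (all of [8,9])
Positions where it holds: {0, 5, 6, 7, 8} → 5.

5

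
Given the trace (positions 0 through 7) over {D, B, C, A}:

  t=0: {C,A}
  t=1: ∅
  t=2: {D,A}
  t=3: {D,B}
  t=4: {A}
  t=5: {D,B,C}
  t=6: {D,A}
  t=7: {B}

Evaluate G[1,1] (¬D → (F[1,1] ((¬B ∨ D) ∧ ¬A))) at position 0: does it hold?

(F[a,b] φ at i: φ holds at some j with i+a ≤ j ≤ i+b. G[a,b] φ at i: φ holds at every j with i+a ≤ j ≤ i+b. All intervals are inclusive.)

Check (¬D → (F[1,1] ((¬B ∨ D) ∧ ¬A))) at every j in [1,1]:
  j=1: antecedent true; consequent fails (none in [2,2]) → ✗
Fails at j=1 → formula fails.

No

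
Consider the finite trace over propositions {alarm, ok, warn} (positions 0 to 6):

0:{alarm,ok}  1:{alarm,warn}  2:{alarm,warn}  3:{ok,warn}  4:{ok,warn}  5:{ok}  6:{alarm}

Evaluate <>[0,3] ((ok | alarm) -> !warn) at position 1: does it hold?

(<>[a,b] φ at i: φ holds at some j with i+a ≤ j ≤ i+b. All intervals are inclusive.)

Check ((ok | alarm) -> !warn) at each j in [1,4]:
  j=1: false
  j=2: false
  j=3: false
  j=4: false
No position in the window satisfies it → formula fails.

False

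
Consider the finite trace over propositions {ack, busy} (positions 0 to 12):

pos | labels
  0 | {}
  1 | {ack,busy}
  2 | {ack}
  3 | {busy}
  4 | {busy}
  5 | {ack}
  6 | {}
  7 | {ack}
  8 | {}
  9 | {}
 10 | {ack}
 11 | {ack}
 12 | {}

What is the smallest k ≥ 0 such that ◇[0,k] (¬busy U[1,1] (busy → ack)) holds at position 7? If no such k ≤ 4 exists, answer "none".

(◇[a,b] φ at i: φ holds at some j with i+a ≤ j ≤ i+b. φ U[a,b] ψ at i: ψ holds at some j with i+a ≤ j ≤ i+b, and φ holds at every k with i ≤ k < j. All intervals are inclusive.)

Scan j = 7,8,… for (¬busy U[1,1] (busy → ack)):
  j=7: holds
First hit at j=7, so smallest k = 7-7 = 0.

0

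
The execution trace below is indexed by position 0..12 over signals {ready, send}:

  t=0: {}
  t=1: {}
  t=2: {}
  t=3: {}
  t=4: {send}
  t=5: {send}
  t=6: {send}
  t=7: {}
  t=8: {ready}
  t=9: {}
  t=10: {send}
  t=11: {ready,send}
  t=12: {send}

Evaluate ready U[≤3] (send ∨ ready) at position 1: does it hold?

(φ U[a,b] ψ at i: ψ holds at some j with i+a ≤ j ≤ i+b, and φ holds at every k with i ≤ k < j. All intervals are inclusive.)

Does not hold

Need some j in [1,4] with (send ∨ ready), and ready at every k in [1,j-1].
  j=1: (send ∨ ready) false.
  j=2: (send ∨ ready) false.
  j=3: (send ∨ ready) false.
  j=4: (send ∨ ready) holds, but ready fails at k=1 → not this j.
No j in the window works → until fails.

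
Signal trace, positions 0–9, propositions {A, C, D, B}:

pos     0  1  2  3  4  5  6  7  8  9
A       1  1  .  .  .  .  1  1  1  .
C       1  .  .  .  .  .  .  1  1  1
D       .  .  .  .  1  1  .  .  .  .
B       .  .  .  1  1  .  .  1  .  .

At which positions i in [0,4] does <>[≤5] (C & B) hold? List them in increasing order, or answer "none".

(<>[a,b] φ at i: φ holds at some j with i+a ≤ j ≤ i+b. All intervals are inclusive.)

Evaluate at each i in [0,4]:
  i=0: ✗ (none in [0,5])
  i=1: ✗ (none in [1,6])
  i=2: ✓ (witness j=7)
  i=3: ✓ (witness j=7)
  i=4: ✓ (witness j=7)

2, 3, 4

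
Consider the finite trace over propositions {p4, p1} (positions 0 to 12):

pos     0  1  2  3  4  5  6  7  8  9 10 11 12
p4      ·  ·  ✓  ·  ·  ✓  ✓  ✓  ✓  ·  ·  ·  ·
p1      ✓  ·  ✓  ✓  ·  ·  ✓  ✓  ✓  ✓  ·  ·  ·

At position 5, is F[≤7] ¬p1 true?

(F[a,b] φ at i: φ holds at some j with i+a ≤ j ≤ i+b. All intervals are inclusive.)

Check ¬p1 at each j in [5,12]:
  j=5: true
  j=6: false
  j=7: false
  j=8: false
  j=9: false
  j=10: true
  j=11: true
  j=12: true
Found at j=5 → formula holds.

Holds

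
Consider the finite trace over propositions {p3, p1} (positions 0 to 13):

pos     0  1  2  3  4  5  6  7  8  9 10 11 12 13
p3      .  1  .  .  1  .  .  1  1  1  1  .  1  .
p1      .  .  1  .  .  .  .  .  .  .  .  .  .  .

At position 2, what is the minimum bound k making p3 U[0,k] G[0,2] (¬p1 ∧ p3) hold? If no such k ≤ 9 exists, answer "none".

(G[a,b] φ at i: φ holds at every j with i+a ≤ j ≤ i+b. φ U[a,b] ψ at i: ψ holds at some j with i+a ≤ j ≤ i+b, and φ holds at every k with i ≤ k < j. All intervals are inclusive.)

none

Need earliest j ≥ 2 with G[0,2] (¬p1 ∧ p3), and p3 at every k in [2,j-1].
  j=2: rhs fails.
  j=3: rhs fails.
  j=4: rhs fails.
  j=5: rhs fails.
  j=6: rhs fails.
  j=7: rhs holds but lhs fails at k=2.
  j=8: rhs holds but lhs fails at k=2.
  j=9: rhs fails.
  j=10: rhs fails.
  j=11: rhs fails.
No witness within the range → none.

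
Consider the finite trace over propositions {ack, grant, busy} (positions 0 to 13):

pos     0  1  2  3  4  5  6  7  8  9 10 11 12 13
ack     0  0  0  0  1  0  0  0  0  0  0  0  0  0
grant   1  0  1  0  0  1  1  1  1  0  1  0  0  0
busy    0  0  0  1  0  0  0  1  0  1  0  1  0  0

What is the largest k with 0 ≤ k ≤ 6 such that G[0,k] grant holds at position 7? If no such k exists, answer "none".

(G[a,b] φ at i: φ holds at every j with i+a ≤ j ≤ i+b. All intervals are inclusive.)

1

grant must hold from j=7 onward; find where it first fails.
  j=7: holds
  j=8: holds
  j=9: fails
Holds on [7,8], so largest k = 1.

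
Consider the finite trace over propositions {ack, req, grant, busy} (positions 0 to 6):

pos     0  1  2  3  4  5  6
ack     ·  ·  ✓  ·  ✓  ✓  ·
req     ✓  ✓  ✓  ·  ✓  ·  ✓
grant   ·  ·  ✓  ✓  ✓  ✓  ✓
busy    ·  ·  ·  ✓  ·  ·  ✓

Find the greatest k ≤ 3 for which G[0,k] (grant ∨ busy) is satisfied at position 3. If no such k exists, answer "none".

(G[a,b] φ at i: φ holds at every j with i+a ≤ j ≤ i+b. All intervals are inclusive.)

3

(grant ∨ busy) must hold from j=3 onward; find where it first fails.
  j=3: holds
  j=4: holds
  j=5: holds
  j=6: holds
Holds through j=6; largest k = 3.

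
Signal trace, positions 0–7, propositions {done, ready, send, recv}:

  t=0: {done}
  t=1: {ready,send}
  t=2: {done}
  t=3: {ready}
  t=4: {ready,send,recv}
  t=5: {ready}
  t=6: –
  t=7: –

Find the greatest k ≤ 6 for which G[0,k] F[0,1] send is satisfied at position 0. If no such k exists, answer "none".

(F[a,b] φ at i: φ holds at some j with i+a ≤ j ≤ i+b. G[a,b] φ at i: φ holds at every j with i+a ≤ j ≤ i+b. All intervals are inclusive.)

F[0,1] send must hold from j=0 onward; find where it first fails.
  j=0: holds
  j=1: holds
  j=2: fails
Holds on [0,1], so largest k = 1.

1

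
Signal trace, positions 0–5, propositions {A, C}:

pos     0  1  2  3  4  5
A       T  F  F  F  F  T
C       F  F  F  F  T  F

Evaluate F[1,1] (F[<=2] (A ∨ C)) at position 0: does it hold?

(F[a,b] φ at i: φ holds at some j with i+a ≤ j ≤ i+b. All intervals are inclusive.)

Check F[<=2] (A ∨ C) at each j in [1,1]:
  j=1: fails (none in [1,3])
No position in the window satisfies it → formula fails.

No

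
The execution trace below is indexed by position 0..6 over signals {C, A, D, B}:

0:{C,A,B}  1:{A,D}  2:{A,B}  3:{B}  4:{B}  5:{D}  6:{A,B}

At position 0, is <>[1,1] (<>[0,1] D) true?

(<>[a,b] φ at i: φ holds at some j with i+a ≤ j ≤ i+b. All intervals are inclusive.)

Holds

Check <>[0,1] D at each j in [1,1]:
  j=1: holds (witness at 1)
Found at j=1 → formula holds.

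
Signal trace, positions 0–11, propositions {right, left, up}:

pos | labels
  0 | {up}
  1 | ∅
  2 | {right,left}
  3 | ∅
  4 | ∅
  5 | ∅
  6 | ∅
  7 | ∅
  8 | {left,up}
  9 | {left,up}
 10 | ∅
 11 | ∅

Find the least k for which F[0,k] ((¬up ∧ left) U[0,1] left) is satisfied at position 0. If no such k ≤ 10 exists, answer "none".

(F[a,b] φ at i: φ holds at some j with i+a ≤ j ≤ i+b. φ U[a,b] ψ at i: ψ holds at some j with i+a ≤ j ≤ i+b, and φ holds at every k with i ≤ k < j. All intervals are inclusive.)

Scan j = 0,1,… for ((¬up ∧ left) U[0,1] left):
  j=0: fails
  j=1: fails
  j=2: holds
First hit at j=2, so smallest k = 2-0 = 2.

2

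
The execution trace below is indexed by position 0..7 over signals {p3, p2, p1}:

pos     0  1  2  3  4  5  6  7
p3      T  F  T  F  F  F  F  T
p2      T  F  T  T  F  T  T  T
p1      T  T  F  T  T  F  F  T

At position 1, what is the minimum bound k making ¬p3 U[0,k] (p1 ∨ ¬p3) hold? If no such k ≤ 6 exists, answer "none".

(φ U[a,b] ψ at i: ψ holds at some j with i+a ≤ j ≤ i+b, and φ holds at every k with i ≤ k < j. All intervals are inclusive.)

0

Need earliest j ≥ 1 with (p1 ∨ ¬p3), and ¬p3 at every k in [1,j-1].
  j=1: rhs holds (empty prefix). k = 0.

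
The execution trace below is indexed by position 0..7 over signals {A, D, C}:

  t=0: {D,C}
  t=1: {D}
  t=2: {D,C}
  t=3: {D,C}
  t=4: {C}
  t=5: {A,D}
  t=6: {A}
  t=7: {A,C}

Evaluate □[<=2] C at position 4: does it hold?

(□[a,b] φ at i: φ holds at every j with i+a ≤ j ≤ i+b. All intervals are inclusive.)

False

Check C at every j in [4,6]:
  j=4: true
  j=5: false
  j=6: false
Fails at j=5 → formula fails.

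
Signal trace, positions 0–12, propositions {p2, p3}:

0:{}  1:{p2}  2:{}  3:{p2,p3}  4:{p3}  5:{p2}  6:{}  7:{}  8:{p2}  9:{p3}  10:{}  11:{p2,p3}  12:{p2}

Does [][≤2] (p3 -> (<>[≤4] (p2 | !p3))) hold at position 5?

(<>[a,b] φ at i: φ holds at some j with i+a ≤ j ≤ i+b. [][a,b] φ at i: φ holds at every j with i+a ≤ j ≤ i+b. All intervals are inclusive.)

Check (p3 -> (<>[≤4] (p2 | !p3))) at every j in [5,7]:
  j=5: antecedent false → ✓
  j=6: antecedent false → ✓
  j=7: antecedent false → ✓
All positions satisfy it → formula holds.

Yes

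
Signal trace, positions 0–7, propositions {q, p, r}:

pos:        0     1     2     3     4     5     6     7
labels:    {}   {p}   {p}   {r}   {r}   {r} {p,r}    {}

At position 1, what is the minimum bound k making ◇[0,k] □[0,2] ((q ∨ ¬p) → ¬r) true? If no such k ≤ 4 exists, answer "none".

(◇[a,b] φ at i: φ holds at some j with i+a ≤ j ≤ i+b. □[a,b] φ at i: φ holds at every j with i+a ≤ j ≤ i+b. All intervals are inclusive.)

Scan j = 1,2,… for □[0,2] ((q ∨ ¬p) → ¬r):
  j=1: fails
  j=2: fails
  j=3: fails
  j=4: fails
  j=5: fails
No j in [1,5] satisfies it → none.

none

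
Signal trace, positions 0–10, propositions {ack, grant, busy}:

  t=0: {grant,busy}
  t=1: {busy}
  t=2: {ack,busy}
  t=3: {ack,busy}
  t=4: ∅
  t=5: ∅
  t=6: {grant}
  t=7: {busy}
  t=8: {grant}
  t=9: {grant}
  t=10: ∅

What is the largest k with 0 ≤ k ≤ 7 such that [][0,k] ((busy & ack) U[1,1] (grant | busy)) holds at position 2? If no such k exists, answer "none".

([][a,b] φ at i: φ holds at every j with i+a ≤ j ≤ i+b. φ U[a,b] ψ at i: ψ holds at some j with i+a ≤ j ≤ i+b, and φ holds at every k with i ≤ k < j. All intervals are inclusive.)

0

((busy & ack) U[1,1] (grant | busy)) must hold from j=2 onward; find where it first fails.
  j=2: holds
  j=3: fails
Holds on [2,2], so largest k = 0.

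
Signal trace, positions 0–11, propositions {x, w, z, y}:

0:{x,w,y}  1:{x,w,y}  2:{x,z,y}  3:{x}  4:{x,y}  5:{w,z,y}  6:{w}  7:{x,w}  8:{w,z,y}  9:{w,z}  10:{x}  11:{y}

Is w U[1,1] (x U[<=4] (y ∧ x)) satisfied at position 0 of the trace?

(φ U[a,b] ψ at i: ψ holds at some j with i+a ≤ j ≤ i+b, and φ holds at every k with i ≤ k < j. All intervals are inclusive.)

Need some j in [1,1] with (x U[<=4] (y ∧ x)), and w at every k in [0,j-1].
  j=1: (x U[<=4] (y ∧ x)) holds; w holds at every k in [0,0] → satisfied.

True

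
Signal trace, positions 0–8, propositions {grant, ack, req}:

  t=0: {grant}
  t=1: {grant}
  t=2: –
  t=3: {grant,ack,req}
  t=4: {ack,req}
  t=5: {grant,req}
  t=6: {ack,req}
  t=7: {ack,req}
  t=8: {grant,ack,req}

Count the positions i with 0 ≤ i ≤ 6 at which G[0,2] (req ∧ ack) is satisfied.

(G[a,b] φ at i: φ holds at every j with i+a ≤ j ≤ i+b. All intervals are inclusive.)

1

Evaluate at each i in [0,6]:
  i=0: ✗ (fails at j=0)
  i=1: ✗ (fails at j=1)
  i=2: ✗ (fails at j=2)
  i=3: ✗ (fails at j=5)
  i=4: ✗ (fails at j=5)
  i=5: ✗ (fails at j=5)
  i=6: ✓ (all of [6,8])
Positions where it holds: {6} → 1.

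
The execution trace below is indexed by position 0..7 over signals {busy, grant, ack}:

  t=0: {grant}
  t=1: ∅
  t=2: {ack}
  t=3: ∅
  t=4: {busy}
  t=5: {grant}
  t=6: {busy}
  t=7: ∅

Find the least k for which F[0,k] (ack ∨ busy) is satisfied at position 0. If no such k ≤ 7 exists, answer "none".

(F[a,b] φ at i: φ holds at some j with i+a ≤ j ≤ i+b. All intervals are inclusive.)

2

Scan j = 0,1,… for (ack ∨ busy):
  j=0: fails
  j=1: fails
  j=2: holds
First hit at j=2, so smallest k = 2-0 = 2.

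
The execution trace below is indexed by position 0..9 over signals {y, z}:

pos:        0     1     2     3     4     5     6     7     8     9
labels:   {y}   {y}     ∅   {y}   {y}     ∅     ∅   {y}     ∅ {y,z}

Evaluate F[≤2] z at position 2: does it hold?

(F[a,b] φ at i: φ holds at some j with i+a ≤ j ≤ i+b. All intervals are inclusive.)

Check z at each j in [2,4]:
  j=2: false
  j=3: false
  j=4: false
No position in the window satisfies it → formula fails.

No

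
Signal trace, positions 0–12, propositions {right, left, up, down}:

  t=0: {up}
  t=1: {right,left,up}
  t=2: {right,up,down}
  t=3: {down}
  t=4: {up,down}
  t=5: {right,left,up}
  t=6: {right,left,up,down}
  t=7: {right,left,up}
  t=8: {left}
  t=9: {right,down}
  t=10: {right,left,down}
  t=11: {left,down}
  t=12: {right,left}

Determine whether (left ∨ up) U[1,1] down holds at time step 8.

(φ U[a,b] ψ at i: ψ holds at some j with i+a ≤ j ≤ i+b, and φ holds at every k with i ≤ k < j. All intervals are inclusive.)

Need some j in [9,9] with down, and (left ∨ up) at every k in [8,j-1].
  j=9: down holds; (left ∨ up) holds at every k in [8,8] → satisfied.

Yes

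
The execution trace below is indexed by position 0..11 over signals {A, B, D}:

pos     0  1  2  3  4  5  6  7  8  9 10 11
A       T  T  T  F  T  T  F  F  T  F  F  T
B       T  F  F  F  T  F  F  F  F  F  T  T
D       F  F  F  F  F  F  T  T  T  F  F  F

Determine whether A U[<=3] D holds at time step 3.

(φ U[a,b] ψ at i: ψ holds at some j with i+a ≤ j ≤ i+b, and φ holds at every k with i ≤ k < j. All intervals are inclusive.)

Need some j in [3,6] with D, and A at every k in [3,j-1].
  j=3: D false.
  j=4: D false.
  j=5: D false.
  j=6: D holds, but A fails at k=3 → not this j.
No j in the window works → until fails.

False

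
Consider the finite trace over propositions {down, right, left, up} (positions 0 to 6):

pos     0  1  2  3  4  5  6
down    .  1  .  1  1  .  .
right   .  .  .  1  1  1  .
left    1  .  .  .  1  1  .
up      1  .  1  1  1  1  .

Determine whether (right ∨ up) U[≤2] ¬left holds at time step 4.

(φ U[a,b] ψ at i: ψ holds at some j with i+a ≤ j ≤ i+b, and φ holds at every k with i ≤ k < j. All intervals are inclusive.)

Need some j in [4,6] with ¬left, and (right ∨ up) at every k in [4,j-1].
  j=4: ¬left false.
  j=5: ¬left false.
  j=6: ¬left holds; (right ∨ up) holds at every k in [4,5] → satisfied.

Holds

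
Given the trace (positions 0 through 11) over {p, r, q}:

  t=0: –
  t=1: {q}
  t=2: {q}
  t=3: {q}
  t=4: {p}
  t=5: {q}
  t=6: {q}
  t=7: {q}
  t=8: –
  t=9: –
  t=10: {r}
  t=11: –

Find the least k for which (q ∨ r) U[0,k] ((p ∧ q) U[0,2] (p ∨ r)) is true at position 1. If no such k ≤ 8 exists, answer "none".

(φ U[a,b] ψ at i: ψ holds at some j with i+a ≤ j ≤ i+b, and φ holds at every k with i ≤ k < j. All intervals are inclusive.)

3

Need earliest j ≥ 1 with ((p ∧ q) U[0,2] (p ∨ r)), and (q ∨ r) at every k in [1,j-1].
  j=1: rhs fails.
  j=2: rhs fails.
  j=3: rhs fails.
  j=4: rhs holds; lhs holds on [1,3]. k = 3.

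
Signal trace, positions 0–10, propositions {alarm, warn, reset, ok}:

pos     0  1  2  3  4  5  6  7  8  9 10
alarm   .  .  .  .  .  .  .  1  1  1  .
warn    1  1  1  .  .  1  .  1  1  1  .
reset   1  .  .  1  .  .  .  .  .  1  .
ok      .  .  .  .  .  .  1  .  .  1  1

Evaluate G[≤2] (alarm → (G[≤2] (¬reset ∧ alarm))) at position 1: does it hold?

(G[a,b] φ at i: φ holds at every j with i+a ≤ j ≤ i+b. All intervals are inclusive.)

Holds

Check (alarm → (G[≤2] (¬reset ∧ alarm))) at every j in [1,3]:
  j=1: antecedent false → ✓
  j=2: antecedent false → ✓
  j=3: antecedent false → ✓
All positions satisfy it → formula holds.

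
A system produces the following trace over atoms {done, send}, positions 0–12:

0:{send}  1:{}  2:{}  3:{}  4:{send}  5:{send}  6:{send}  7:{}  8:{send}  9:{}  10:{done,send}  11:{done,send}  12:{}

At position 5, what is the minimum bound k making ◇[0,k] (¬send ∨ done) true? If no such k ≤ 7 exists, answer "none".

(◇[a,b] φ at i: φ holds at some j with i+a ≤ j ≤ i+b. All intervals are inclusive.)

2

Scan j = 5,6,… for (¬send ∨ done):
  j=5: fails
  j=6: fails
  j=7: holds
First hit at j=7, so smallest k = 7-5 = 2.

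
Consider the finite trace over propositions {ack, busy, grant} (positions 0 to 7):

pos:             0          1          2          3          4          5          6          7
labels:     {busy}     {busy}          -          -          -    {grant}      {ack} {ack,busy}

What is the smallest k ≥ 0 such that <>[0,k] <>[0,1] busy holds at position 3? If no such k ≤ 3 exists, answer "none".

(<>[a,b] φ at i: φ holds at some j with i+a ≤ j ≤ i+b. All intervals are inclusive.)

Scan j = 3,4,… for <>[0,1] busy:
  j=3: fails
  j=4: fails
  j=5: fails
  j=6: holds
First hit at j=6, so smallest k = 6-3 = 3.

3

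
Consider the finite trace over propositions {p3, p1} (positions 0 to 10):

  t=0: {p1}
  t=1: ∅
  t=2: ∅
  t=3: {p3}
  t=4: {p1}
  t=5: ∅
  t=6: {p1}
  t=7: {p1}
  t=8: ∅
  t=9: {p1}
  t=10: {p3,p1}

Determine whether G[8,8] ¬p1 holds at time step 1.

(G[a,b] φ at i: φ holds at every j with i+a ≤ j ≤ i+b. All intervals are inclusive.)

Check ¬p1 at every j in [9,9]:
  j=9: false
Fails at j=9 → formula fails.

Does not hold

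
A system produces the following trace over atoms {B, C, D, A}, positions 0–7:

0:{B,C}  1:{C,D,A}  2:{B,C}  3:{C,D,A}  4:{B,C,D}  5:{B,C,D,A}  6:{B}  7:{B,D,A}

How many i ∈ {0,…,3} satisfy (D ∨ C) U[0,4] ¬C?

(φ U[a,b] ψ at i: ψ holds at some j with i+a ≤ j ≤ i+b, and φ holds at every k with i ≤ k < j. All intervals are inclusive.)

2

Evaluate at each i in [0,3]:
  i=0: ✗ (no rhs in [0,4])
  i=1: ✗ (no rhs in [1,5])
  i=2: ✓ (rhs at j=6; lhs holds on [2,5])
  i=3: ✓ (rhs at j=6; lhs holds on [3,5])
Positions where it holds: {2, 3} → 2.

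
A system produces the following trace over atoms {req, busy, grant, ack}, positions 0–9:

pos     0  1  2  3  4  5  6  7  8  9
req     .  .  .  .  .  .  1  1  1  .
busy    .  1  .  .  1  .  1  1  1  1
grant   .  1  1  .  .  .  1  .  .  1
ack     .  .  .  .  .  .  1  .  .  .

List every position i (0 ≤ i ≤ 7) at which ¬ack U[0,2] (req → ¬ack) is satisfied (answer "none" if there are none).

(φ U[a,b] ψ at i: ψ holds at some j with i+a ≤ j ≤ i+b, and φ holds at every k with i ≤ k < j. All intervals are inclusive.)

0, 1, 2, 3, 4, 5, 7

Evaluate at each i in [0,7]:
  i=0: ✓ (rhs at j=0)
  i=1: ✓ (rhs at j=1)
  i=2: ✓ (rhs at j=2)
  i=3: ✓ (rhs at j=3)
  i=4: ✓ (rhs at j=4)
  i=5: ✓ (rhs at j=5)
  i=6: ✗ (lhs fails at k=6 before rhs at j=7)
  i=7: ✓ (rhs at j=7)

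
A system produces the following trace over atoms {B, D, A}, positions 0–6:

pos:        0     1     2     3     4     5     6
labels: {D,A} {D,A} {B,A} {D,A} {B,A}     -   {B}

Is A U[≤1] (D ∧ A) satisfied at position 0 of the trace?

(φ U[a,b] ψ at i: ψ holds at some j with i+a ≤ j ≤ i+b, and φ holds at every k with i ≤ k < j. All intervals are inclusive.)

Need some j in [0,1] with (D ∧ A), and A at every k in [0,j-1].
  j=0: (D ∧ A) holds; no prefix to check → satisfied.

Holds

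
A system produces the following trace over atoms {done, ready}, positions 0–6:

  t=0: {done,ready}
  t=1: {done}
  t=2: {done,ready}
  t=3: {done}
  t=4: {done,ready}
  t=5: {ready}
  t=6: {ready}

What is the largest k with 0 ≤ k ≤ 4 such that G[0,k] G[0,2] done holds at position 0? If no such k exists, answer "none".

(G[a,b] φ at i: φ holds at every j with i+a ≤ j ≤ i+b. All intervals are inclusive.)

2

G[0,2] done must hold from j=0 onward; find where it first fails.
  j=0: holds
  j=1: holds
  j=2: holds
  j=3: fails
Holds on [0,2], so largest k = 2.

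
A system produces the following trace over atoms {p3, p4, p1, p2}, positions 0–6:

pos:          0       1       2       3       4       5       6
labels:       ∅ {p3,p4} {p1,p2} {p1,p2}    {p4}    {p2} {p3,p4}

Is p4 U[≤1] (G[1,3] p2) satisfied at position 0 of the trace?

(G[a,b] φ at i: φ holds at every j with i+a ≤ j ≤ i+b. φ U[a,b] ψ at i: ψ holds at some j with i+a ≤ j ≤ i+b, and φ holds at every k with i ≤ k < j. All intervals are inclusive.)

Need some j in [0,1] with G[1,3] p2, and p4 at every k in [0,j-1].
  j=0: G[1,3] p2 — fails at 1.
  j=1: G[1,3] p2 — fails at 4.
No j in the window works → until fails.

Does not hold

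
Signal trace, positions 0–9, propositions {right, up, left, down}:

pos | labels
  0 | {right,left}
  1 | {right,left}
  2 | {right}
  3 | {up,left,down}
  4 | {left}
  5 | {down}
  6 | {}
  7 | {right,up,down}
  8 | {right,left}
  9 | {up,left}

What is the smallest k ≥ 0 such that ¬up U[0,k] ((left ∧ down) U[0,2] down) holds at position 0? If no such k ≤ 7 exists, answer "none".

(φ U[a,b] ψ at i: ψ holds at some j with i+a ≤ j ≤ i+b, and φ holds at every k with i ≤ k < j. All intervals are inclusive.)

3

Need earliest j ≥ 0 with ((left ∧ down) U[0,2] down), and ¬up at every k in [0,j-1].
  j=0: rhs fails.
  j=1: rhs fails.
  j=2: rhs fails.
  j=3: rhs holds; lhs holds on [0,2]. k = 3.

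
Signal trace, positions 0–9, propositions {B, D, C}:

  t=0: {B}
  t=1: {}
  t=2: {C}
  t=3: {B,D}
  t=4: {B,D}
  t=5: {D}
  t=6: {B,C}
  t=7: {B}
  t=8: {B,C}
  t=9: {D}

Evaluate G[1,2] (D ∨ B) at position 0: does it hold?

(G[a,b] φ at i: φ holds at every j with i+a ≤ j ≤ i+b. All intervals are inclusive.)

Check (D ∨ B) at every j in [1,2]:
  j=1: false
  j=2: false
Fails at j=1 → formula fails.

No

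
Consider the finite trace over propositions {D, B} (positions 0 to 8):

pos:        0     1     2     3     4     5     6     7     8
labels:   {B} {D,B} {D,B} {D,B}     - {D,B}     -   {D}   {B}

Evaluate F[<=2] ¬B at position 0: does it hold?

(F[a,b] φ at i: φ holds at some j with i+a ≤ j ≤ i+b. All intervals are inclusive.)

Does not hold

Check ¬B at each j in [0,2]:
  j=0: false
  j=1: false
  j=2: false
No position in the window satisfies it → formula fails.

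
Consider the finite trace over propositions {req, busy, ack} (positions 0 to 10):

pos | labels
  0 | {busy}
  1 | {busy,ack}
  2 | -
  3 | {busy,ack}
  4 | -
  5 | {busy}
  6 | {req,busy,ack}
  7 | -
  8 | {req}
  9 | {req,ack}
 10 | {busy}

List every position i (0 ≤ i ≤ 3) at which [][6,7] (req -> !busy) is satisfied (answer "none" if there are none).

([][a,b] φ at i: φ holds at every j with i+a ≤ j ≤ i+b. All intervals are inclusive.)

Evaluate at each i in [0,3]:
  i=0: ✗ (fails at j=6)
  i=1: ✓ (all of [7,8])
  i=2: ✓ (all of [8,9])
  i=3: ✓ (all of [9,10])

1, 2, 3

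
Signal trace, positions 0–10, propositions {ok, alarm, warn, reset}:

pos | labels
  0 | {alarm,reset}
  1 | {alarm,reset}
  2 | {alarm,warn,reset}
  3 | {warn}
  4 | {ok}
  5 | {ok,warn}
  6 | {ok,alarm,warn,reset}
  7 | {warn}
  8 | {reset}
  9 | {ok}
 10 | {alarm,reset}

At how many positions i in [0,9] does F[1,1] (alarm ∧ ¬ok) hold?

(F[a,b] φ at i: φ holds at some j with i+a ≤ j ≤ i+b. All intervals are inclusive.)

Evaluate at each i in [0,9]:
  i=0: ✓ (witness j=1)
  i=1: ✓ (witness j=2)
  i=2: ✗ (none in [3,3])
  i=3: ✗ (none in [4,4])
  i=4: ✗ (none in [5,5])
  i=5: ✗ (none in [6,6])
  i=6: ✗ (none in [7,7])
  i=7: ✗ (none in [8,8])
  i=8: ✗ (none in [9,9])
  i=9: ✓ (witness j=10)
Positions where it holds: {0, 1, 9} → 3.

3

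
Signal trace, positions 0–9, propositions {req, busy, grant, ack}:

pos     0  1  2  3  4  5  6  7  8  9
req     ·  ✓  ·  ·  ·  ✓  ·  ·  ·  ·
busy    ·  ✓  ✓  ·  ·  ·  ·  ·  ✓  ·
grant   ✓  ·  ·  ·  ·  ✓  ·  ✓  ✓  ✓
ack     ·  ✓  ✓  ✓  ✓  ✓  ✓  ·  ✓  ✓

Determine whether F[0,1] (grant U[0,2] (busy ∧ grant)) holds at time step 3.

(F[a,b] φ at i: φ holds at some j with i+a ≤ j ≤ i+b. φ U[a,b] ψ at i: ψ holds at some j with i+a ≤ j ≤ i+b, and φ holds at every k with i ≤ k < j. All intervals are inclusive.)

Check (grant U[0,2] (busy ∧ grant)) at each j in [3,4]:
  j=3: fails
  j=4: fails
No position in the window satisfies it → formula fails.

No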